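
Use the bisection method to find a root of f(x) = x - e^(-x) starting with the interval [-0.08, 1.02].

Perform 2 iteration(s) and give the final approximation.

f(x) = x - e^(-x)
Initial interval: [-0.08, 1.02]

Iteration 1:
  c_1 = (-0.080000 + 1.020000)/2 = 0.470000
  f(c_1) = f(0.470000) = -0.155002
  f(a) × f(c) ≥ 0, new interval: [0.470000, 1.020000]
Iteration 2:
  c_2 = (0.470000 + 1.020000)/2 = 0.745000
  f(c_2) = f(0.745000) = 0.270266
  f(a) × f(c) < 0, new interval: [0.470000, 0.745000]

After 2 iteration(s), the approximation is c_2 = 0.745000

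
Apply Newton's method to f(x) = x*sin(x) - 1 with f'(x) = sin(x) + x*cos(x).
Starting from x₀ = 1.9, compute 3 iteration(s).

f(x) = x*sin(x) - 1
f'(x) = sin(x) + x*cos(x)
x₀ = 1.9

Newton-Raphson formula: x_{n+1} = x_n - f(x_n)/f'(x_n)

Iteration 1:
  f(1.900000) = 0.797970
  f'(1.900000) = 0.332050
  x_1 = 1.900000 - 0.797970/0.332050 = -0.503163
Iteration 2:
  f(-0.503163) = -0.757375
  f'(-0.503163) = -0.923001
  x_2 = -0.503163 - (-0.757375)/(-0.923001) = -1.323720
Iteration 3:
  f(-1.323720) = 0.283521
  f'(-1.323720) = -1.293374
  x_3 = -1.323720 - 0.283521/(-1.293374) = -1.104510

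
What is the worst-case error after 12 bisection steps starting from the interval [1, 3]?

Bisection error bound: |error| ≤ (b-a)/2^n
|error| ≤ (3 - 1)/2^12 = 2/2^12
|error| ≤ 0.0004882812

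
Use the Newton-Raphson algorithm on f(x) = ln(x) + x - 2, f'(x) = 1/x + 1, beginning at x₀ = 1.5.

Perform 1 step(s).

f(x) = ln(x) + x - 2
f'(x) = 1/x + 1
x₀ = 1.5

Newton-Raphson formula: x_{n+1} = x_n - f(x_n)/f'(x_n)

Iteration 1:
  f(1.500000) = -0.094535
  f'(1.500000) = 1.666667
  x_1 = 1.500000 - (-0.094535)/1.666667 = 1.556721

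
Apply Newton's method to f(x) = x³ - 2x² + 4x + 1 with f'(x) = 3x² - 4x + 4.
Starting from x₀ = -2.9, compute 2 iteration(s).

f(x) = x³ - 2x² + 4x + 1
f'(x) = 3x² - 4x + 4
x₀ = -2.9

Newton-Raphson formula: x_{n+1} = x_n - f(x_n)/f'(x_n)

Iteration 1:
  f(-2.900000) = -51.809000
  f'(-2.900000) = 40.830000
  x_1 = -2.900000 - (-51.809000)/40.830000 = -1.631105
Iteration 2:
  f(-1.631105) = -15.184980
  f'(-1.631105) = 18.505925
  x_2 = -1.631105 - (-15.184980)/18.505925 = -0.810558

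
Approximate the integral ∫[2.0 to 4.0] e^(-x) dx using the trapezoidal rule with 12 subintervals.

f(x) = e^(-x)
a = 2.0, b = 4.0, n = 12
h = (b - a)/n = 0.166667

Trapezoidal rule: (h/2)[f(x₀) + 2f(x₁) + 2f(x₂) + ... + f(xₙ)]

x_0 = 2.0000, f(x_0) = 0.135335, coefficient = 1
x_1 = 2.1667, f(x_1) = 0.114559, coefficient = 2
x_2 = 2.3333, f(x_2) = 0.096972, coefficient = 2
x_3 = 2.5000, f(x_3) = 0.082085, coefficient = 2
x_4 = 2.6667, f(x_4) = 0.069483, coefficient = 2
x_5 = 2.8333, f(x_5) = 0.058816, coefficient = 2
x_6 = 3.0000, f(x_6) = 0.049787, coefficient = 2
x_7 = 3.1667, f(x_7) = 0.042144, coefficient = 2
x_8 = 3.3333, f(x_8) = 0.035674, coefficient = 2
x_9 = 3.5000, f(x_9) = 0.030197, coefficient = 2
x_10 = 3.6667, f(x_10) = 0.025562, coefficient = 2
x_11 = 3.8333, f(x_11) = 0.021637, coefficient = 2
x_12 = 4.0000, f(x_12) = 0.018316, coefficient = 1

I ≈ (0.166667/2) × 1.407485 = 0.117290
Exact value: 0.117020
Error: 0.000271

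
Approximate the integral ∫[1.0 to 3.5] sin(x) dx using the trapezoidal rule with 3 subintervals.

f(x) = sin(x)
a = 1.0, b = 3.5, n = 3
h = (b - a)/n = 0.833333

Trapezoidal rule: (h/2)[f(x₀) + 2f(x₁) + 2f(x₂) + ... + f(xₙ)]

x_0 = 1.0000, f(x_0) = 0.841471, coefficient = 1
x_1 = 1.8333, f(x_1) = 0.965735, coefficient = 2
x_2 = 2.6667, f(x_2) = 0.457273, coefficient = 2
x_3 = 3.5000, f(x_3) = -0.350783, coefficient = 1

I ≈ (0.833333/2) × 3.336702 = 1.390293
Exact value: 1.476759
Error: 0.086466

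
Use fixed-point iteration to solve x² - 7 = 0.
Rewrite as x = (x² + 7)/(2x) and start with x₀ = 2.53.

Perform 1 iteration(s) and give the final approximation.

Equation: x² - 7 = 0
Fixed-point form: x = (x² + 7)/(2x)
x₀ = 2.53

x_1 = g(2.530000) = 2.648399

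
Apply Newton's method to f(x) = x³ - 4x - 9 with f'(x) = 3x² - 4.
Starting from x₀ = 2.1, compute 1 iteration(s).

f(x) = x³ - 4x - 9
f'(x) = 3x² - 4
x₀ = 2.1

Newton-Raphson formula: x_{n+1} = x_n - f(x_n)/f'(x_n)

Iteration 1:
  f(2.100000) = -8.139000
  f'(2.100000) = 9.230000
  x_1 = 2.100000 - (-8.139000)/9.230000 = 2.981798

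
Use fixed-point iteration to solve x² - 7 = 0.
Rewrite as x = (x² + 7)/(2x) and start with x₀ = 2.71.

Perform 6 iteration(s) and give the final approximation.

Equation: x² - 7 = 0
Fixed-point form: x = (x² + 7)/(2x)
x₀ = 2.71

x_1 = g(2.710000) = 2.646513
x_2 = g(2.646513) = 2.645751
x_3 = g(2.645751) = 2.645751
x_4 = g(2.645751) = 2.645751
x_5 = g(2.645751) = 2.645751
x_6 = g(2.645751) = 2.645751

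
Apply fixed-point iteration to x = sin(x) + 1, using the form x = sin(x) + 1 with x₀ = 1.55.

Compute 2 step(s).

Equation: x = sin(x) + 1
Fixed-point form: x = sin(x) + 1
x₀ = 1.55

x_1 = g(1.550000) = 1.999784
x_2 = g(1.999784) = 1.909387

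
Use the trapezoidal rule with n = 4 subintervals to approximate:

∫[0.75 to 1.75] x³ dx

f(x) = x³
a = 0.75, b = 1.75, n = 4
h = (b - a)/n = 0.250000

Trapezoidal rule: (h/2)[f(x₀) + 2f(x₁) + 2f(x₂) + ... + f(xₙ)]

x_0 = 0.7500, f(x_0) = 0.421875, coefficient = 1
x_1 = 1.0000, f(x_1) = 1.000000, coefficient = 2
x_2 = 1.2500, f(x_2) = 1.953125, coefficient = 2
x_3 = 1.5000, f(x_3) = 3.375000, coefficient = 2
x_4 = 1.7500, f(x_4) = 5.359375, coefficient = 1

I ≈ (0.250000/2) × 18.437500 = 2.304688
Exact value: 2.265625
Error: 0.039062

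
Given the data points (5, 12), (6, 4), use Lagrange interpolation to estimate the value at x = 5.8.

Lagrange interpolation formula:
P(x) = Σ yᵢ × Lᵢ(x)
where Lᵢ(x) = Π_{j≠i} (x - xⱼ)/(xᵢ - xⱼ)

L_0(5.8) = (5.8 - 6)/(5 - 6) = 0.200000
L_1(5.8) = (5.8 - 5)/(6 - 5) = 0.800000

P(5.8) = 12×L_0(5.8) + 4×L_1(5.8)
P(5.8) = 5.600000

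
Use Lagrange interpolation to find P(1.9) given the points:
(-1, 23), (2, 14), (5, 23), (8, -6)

Lagrange interpolation formula:
P(x) = Σ yᵢ × Lᵢ(x)
where Lᵢ(x) = Π_{j≠i} (x - xⱼ)/(xᵢ - xⱼ)

L_0(1.9) = (1.9 - 2)/(-1 - 2) × (1.9 - 5)/(-1 - 5) × (1.9 - 8)/(-1 - 8) = 0.011673
L_1(1.9) = (1.9 - (-1))/(2 - (-1)) × (1.9 - 5)/(2 - 5) × (1.9 - 8)/(2 - 8) = 1.015537
L_2(1.9) = (1.9 - (-1))/(5 - (-1)) × (1.9 - 2)/(5 - 2) × (1.9 - 8)/(5 - 8) = -0.032759
L_3(1.9) = (1.9 - (-1))/(8 - (-1)) × (1.9 - 2)/(8 - 2) × (1.9 - 5)/(8 - 5) = 0.005549

P(1.9) = 23×L_0(1.9) + 14×L_1(1.9) + 23×L_2(1.9) + (-6)×L_3(1.9)
P(1.9) = 13.699235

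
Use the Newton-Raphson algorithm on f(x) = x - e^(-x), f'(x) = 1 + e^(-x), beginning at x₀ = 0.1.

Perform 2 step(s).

f(x) = x - e^(-x)
f'(x) = 1 + e^(-x)
x₀ = 0.1

Newton-Raphson formula: x_{n+1} = x_n - f(x_n)/f'(x_n)

Iteration 1:
  f(0.100000) = -0.804837
  f'(0.100000) = 1.904837
  x_1 = 0.100000 - (-0.804837)/1.904837 = 0.522523
Iteration 2:
  f(0.522523) = -0.070500
  f'(0.522523) = 1.593023
  x_2 = 0.522523 - (-0.070500)/1.593023 = 0.566778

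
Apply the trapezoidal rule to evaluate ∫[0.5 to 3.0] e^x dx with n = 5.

f(x) = e^x
a = 0.5, b = 3.0, n = 5
h = (b - a)/n = 0.500000

Trapezoidal rule: (h/2)[f(x₀) + 2f(x₁) + 2f(x₂) + ... + f(xₙ)]

x_0 = 0.5000, f(x_0) = 1.648721, coefficient = 1
x_1 = 1.0000, f(x_1) = 2.718282, coefficient = 2
x_2 = 1.5000, f(x_2) = 4.481689, coefficient = 2
x_3 = 2.0000, f(x_3) = 7.389056, coefficient = 2
x_4 = 2.5000, f(x_4) = 12.182494, coefficient = 2
x_5 = 3.0000, f(x_5) = 20.085537, coefficient = 1

I ≈ (0.500000/2) × 75.277300 = 18.819325
Exact value: 18.436816
Error: 0.382509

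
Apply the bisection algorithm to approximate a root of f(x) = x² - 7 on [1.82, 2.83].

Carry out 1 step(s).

f(x) = x² - 7
Initial interval: [1.82, 2.83]

Iteration 1:
  c_1 = (1.820000 + 2.830000)/2 = 2.325000
  f(c_1) = f(2.325000) = -1.594375
  f(a) × f(c) ≥ 0, new interval: [2.325000, 2.830000]

After 1 iteration(s), the approximation is c_1 = 2.325000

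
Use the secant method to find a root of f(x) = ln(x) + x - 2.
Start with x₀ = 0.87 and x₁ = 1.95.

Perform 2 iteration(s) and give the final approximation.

f(x) = ln(x) + x - 2
x₀ = 0.87, x₁ = 1.95

Secant formula: x_{n+1} = x_n - f(x_n)(x_n - x_{n-1})/(f(x_n) - f(x_{n-1}))

Iteration 1:
  f(0.870000) = -1.269262
  f(1.950000) = 0.617829
  x_2 = 1.950000 - 0.617829×(1.950000 - 0.870000)/(0.617829 - (-1.269262))
       = 1.596410
Iteration 2:
  f(1.950000) = 0.617829
  f(1.596410) = 0.064168
  x_3 = 1.596410 - 0.064168×(1.596410 - 1.950000)/(0.064168 - 0.617829)
       = 1.555430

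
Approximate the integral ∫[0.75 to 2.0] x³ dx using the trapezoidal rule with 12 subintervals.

f(x) = x³
a = 0.75, b = 2.0, n = 12
h = (b - a)/n = 0.104167

Trapezoidal rule: (h/2)[f(x₀) + 2f(x₁) + 2f(x₂) + ... + f(xₙ)]

x_0 = 0.7500, f(x_0) = 0.421875, coefficient = 1
x_1 = 0.8542, f(x_1) = 0.623201, coefficient = 2
x_2 = 0.9583, f(x_2) = 0.880136, coefficient = 2
x_3 = 1.0625, f(x_3) = 1.199463, coefficient = 2
x_4 = 1.1667, f(x_4) = 1.587963, coefficient = 2
x_5 = 1.2708, f(x_5) = 2.052418, coefficient = 2
x_6 = 1.3750, f(x_6) = 2.599609, coefficient = 2
x_7 = 1.4792, f(x_7) = 3.236319, coefficient = 2
x_8 = 1.5833, f(x_8) = 3.969329, coefficient = 2
x_9 = 1.6875, f(x_9) = 4.805420, coefficient = 2
x_10 = 1.7917, f(x_10) = 5.751374, coefficient = 2
x_11 = 1.8958, f(x_11) = 6.813974, coefficient = 2
x_12 = 2.0000, f(x_12) = 8.000000, coefficient = 1

I ≈ (0.104167/2) × 75.460286 = 3.930223
Exact value: 3.920898
Error: 0.009325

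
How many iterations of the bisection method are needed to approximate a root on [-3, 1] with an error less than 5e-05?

We need (b-a)/2^n ≤ 5e-05
(1 - (-3))/2^n ≤ 5e-05
4/2^n ≤ 5e-05
2^n ≥ 80000
n ≥ log₂(80000) = 16.29
n ≥ 17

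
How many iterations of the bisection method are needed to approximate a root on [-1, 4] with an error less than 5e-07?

We need (b-a)/2^n ≤ 5e-07
(4 - (-1))/2^n ≤ 5e-07
5/2^n ≤ 5e-07
2^n ≥ 10000000
n ≥ log₂(10000000) = 23.25
n ≥ 24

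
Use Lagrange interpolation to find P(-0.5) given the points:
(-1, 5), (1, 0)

Lagrange interpolation formula:
P(x) = Σ yᵢ × Lᵢ(x)
where Lᵢ(x) = Π_{j≠i} (x - xⱼ)/(xᵢ - xⱼ)

L_0(-0.5) = (-0.5 - 1)/(-1 - 1) = 0.750000
L_1(-0.5) = (-0.5 - (-1))/(1 - (-1)) = 0.250000

P(-0.5) = 5×L_0(-0.5) + 0×L_1(-0.5)
P(-0.5) = 3.750000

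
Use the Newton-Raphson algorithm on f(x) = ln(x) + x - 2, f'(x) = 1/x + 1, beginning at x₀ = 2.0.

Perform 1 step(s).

f(x) = ln(x) + x - 2
f'(x) = 1/x + 1
x₀ = 2.0

Newton-Raphson formula: x_{n+1} = x_n - f(x_n)/f'(x_n)

Iteration 1:
  f(2.000000) = 0.693147
  f'(2.000000) = 1.500000
  x_1 = 2.000000 - 0.693147/1.500000 = 1.537902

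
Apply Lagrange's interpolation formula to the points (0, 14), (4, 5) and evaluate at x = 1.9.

Lagrange interpolation formula:
P(x) = Σ yᵢ × Lᵢ(x)
where Lᵢ(x) = Π_{j≠i} (x - xⱼ)/(xᵢ - xⱼ)

L_0(1.9) = (1.9 - 4)/(0 - 4) = 0.525000
L_1(1.9) = (1.9 - 0)/(4 - 0) = 0.475000

P(1.9) = 14×L_0(1.9) + 5×L_1(1.9)
P(1.9) = 9.725000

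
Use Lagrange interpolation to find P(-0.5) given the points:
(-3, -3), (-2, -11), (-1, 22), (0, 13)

Lagrange interpolation formula:
P(x) = Σ yᵢ × Lᵢ(x)
where Lᵢ(x) = Π_{j≠i} (x - xⱼ)/(xᵢ - xⱼ)

L_0(-0.5) = (-0.5 - (-2))/(-3 - (-2)) × (-0.5 - (-1))/(-3 - (-1)) × (-0.5 - 0)/(-3 - 0) = 0.062500
L_1(-0.5) = (-0.5 - (-3))/(-2 - (-3)) × (-0.5 - (-1))/(-2 - (-1)) × (-0.5 - 0)/(-2 - 0) = -0.312500
L_2(-0.5) = (-0.5 - (-3))/(-1 - (-3)) × (-0.5 - (-2))/(-1 - (-2)) × (-0.5 - 0)/(-1 - 0) = 0.937500
L_3(-0.5) = (-0.5 - (-3))/(0 - (-3)) × (-0.5 - (-2))/(0 - (-2)) × (-0.5 - (-1))/(0 - (-1)) = 0.312500

P(-0.5) = (-3)×L_0(-0.5) + (-11)×L_1(-0.5) + 22×L_2(-0.5) + 13×L_3(-0.5)
P(-0.5) = 27.937500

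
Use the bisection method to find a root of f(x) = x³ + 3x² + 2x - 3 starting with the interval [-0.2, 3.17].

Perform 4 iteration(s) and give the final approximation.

f(x) = x³ + 3x² + 2x - 3
Initial interval: [-0.2, 3.17]

Iteration 1:
  c_1 = (-0.200000 + 3.170000)/2 = 1.485000
  f(c_1) = f(1.485000) = 9.860434
  f(a) × f(c) < 0, new interval: [-0.200000, 1.485000]
Iteration 2:
  c_2 = (-0.200000 + 1.485000)/2 = 0.642500
  f(c_2) = f(0.642500) = -0.211353
  f(a) × f(c) ≥ 0, new interval: [0.642500, 1.485000]
Iteration 3:
  c_3 = (0.642500 + 1.485000)/2 = 1.063750
  f(c_3) = f(1.063750) = 3.725893
  f(a) × f(c) < 0, new interval: [0.642500, 1.063750]
Iteration 4:
  c_4 = (0.642500 + 1.063750)/2 = 0.853125
  f(c_4) = f(0.853125) = 1.510640
  f(a) × f(c) < 0, new interval: [0.642500, 0.853125]

After 4 iteration(s), the approximation is c_4 = 0.853125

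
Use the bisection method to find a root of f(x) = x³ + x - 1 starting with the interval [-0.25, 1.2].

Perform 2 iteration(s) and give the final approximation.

f(x) = x³ + x - 1
Initial interval: [-0.25, 1.2]

Iteration 1:
  c_1 = (-0.250000 + 1.200000)/2 = 0.475000
  f(c_1) = f(0.475000) = -0.417828
  f(a) × f(c) ≥ 0, new interval: [0.475000, 1.200000]
Iteration 2:
  c_2 = (0.475000 + 1.200000)/2 = 0.837500
  f(c_2) = f(0.837500) = 0.424928
  f(a) × f(c) < 0, new interval: [0.475000, 0.837500]

After 2 iteration(s), the approximation is c_2 = 0.837500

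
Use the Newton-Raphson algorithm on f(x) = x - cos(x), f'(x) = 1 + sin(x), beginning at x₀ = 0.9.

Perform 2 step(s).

f(x) = x - cos(x)
f'(x) = 1 + sin(x)
x₀ = 0.9

Newton-Raphson formula: x_{n+1} = x_n - f(x_n)/f'(x_n)

Iteration 1:
  f(0.900000) = 0.278390
  f'(0.900000) = 1.783327
  x_1 = 0.900000 - 0.278390/1.783327 = 0.743893
Iteration 2:
  f(0.743893) = 0.008055
  f'(0.743893) = 1.677158
  x_2 = 0.743893 - 0.008055/1.677158 = 0.739090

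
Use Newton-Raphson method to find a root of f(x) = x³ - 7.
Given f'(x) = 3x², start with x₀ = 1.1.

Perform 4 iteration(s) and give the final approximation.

f(x) = x³ - 7
f'(x) = 3x²
x₀ = 1.1

Newton-Raphson formula: x_{n+1} = x_n - f(x_n)/f'(x_n)

Iteration 1:
  f(1.100000) = -5.669000
  f'(1.100000) = 3.630000
  x_1 = 1.100000 - (-5.669000)/3.630000 = 2.661708
Iteration 2:
  f(2.661708) = 11.857374
  f'(2.661708) = 21.254068
  x_2 = 2.661708 - 11.857374/21.254068 = 2.103821
Iteration 3:
  f(2.103821) = 2.311640
  f'(2.103821) = 13.278185
  x_3 = 2.103821 - 2.311640/13.278185 = 1.929728
Iteration 4:
  f(1.929728) = 0.186014
  f'(1.929728) = 11.171546
  x_4 = 1.929728 - 0.186014/11.171546 = 1.913077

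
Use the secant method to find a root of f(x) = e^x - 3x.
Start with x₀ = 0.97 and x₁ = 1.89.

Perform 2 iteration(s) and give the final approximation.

f(x) = e^x - 3x
x₀ = 0.97, x₁ = 1.89

Secant formula: x_{n+1} = x_n - f(x_n)(x_n - x_{n-1})/(f(x_n) - f(x_{n-1}))

Iteration 1:
  f(0.970000) = -0.272056
  f(1.890000) = 0.949369
  x_2 = 1.890000 - 0.949369×(1.890000 - 0.970000)/(0.949369 - (-0.272056))
       = 1.174917
Iteration 2:
  f(1.890000) = 0.949369
  f(1.174917) = -0.286877
  x_3 = 1.174917 - (-0.286877)×(1.174917 - 1.890000)/(-0.286877 - 0.949369)
       = 1.340856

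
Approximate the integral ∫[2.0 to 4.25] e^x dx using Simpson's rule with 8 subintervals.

f(x) = e^x
a = 2.0, b = 4.25, n = 8
h = (b - a)/n = 0.281250

Simpson's rule: (h/3)[f(x₀) + 4f(x₁) + 2f(x₂) + ... + f(xₙ)]

x_0 = 2.0000, f(x_0) = 7.389056, coefficient = 1
x_1 = 2.2812, f(x_1) = 9.788909, coefficient = 4
x_2 = 2.5625, f(x_2) = 12.968197, coefficient = 2
x_3 = 2.8438, f(x_3) = 17.180070, coefficient = 4
x_4 = 3.1250, f(x_4) = 22.759895, coefficient = 2
x_5 = 3.4062, f(x_5) = 30.151962, coefficient = 4
x_6 = 3.6875, f(x_6) = 39.944860, coefficient = 2
x_7 = 3.9688, f(x_7) = 52.918342, coefficient = 4
x_8 = 4.2500, f(x_8) = 70.105412, coefficient = 1

I ≈ (0.281250/3) × 668.997504 = 62.718516
Exact value: 62.716356
Error: 0.002160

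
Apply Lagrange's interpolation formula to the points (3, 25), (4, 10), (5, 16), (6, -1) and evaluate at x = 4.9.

Lagrange interpolation formula:
P(x) = Σ yᵢ × Lᵢ(x)
where Lᵢ(x) = Π_{j≠i} (x - xⱼ)/(xᵢ - xⱼ)

L_0(4.9) = (4.9 - 4)/(3 - 4) × (4.9 - 5)/(3 - 5) × (4.9 - 6)/(3 - 6) = -0.016500
L_1(4.9) = (4.9 - 3)/(4 - 3) × (4.9 - 5)/(4 - 5) × (4.9 - 6)/(4 - 6) = 0.104500
L_2(4.9) = (4.9 - 3)/(5 - 3) × (4.9 - 4)/(5 - 4) × (4.9 - 6)/(5 - 6) = 0.940500
L_3(4.9) = (4.9 - 3)/(6 - 3) × (4.9 - 4)/(6 - 4) × (4.9 - 5)/(6 - 5) = -0.028500

P(4.9) = 25×L_0(4.9) + 10×L_1(4.9) + 16×L_2(4.9) + (-1)×L_3(4.9)
P(4.9) = 15.709000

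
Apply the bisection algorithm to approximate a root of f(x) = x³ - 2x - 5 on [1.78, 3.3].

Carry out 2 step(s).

f(x) = x³ - 2x - 5
Initial interval: [1.78, 3.3]

Iteration 1:
  c_1 = (1.780000 + 3.300000)/2 = 2.540000
  f(c_1) = f(2.540000) = 6.307064
  f(a) × f(c) < 0, new interval: [1.780000, 2.540000]
Iteration 2:
  c_2 = (1.780000 + 2.540000)/2 = 2.160000
  f(c_2) = f(2.160000) = 0.757696
  f(a) × f(c) < 0, new interval: [1.780000, 2.160000]

After 2 iteration(s), the approximation is c_2 = 2.160000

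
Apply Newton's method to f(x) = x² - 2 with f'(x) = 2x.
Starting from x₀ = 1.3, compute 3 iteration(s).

f(x) = x² - 2
f'(x) = 2x
x₀ = 1.3

Newton-Raphson formula: x_{n+1} = x_n - f(x_n)/f'(x_n)

Iteration 1:
  f(1.300000) = -0.310000
  f'(1.300000) = 2.600000
  x_1 = 1.300000 - (-0.310000)/2.600000 = 1.419231
Iteration 2:
  f(1.419231) = 0.014216
  f'(1.419231) = 2.838462
  x_2 = 1.419231 - 0.014216/2.838462 = 1.414222
Iteration 3:
  f(1.414222) = 0.000025
  f'(1.414222) = 2.828445
  x_3 = 1.414222 - 0.000025/2.828445 = 1.414214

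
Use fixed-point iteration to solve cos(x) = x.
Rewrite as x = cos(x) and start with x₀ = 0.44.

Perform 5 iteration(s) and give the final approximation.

Equation: cos(x) = x
Fixed-point form: x = cos(x)
x₀ = 0.44

x_1 = g(0.440000) = 0.904752
x_2 = g(0.904752) = 0.617881
x_3 = g(0.617881) = 0.815108
x_4 = g(0.815108) = 0.685790
x_5 = g(0.685790) = 0.773919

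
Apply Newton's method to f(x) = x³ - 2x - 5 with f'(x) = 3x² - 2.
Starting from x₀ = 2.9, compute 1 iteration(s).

f(x) = x³ - 2x - 5
f'(x) = 3x² - 2
x₀ = 2.9

Newton-Raphson formula: x_{n+1} = x_n - f(x_n)/f'(x_n)

Iteration 1:
  f(2.900000) = 13.589000
  f'(2.900000) = 23.230000
  x_1 = 2.900000 - 13.589000/23.230000 = 2.315024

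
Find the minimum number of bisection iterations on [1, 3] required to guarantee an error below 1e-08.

We need (b-a)/2^n ≤ 1e-08
(3 - 1)/2^n ≤ 1e-08
2/2^n ≤ 1e-08
2^n ≥ 200000000
n ≥ log₂(200000000) = 27.58
n ≥ 28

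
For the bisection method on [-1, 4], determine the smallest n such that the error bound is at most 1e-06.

We need (b-a)/2^n ≤ 1e-06
(4 - (-1))/2^n ≤ 1e-06
5/2^n ≤ 1e-06
2^n ≥ 5000000
n ≥ log₂(5000000) = 22.25
n ≥ 23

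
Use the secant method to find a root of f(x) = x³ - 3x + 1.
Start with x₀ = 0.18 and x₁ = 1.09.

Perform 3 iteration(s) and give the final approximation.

f(x) = x³ - 3x + 1
x₀ = 0.18, x₁ = 1.09

Secant formula: x_{n+1} = x_n - f(x_n)(x_n - x_{n-1})/(f(x_n) - f(x_{n-1}))

Iteration 1:
  f(0.180000) = 0.465832
  f(1.090000) = -0.974971
  x_2 = 1.090000 - (-0.974971)×(1.090000 - 0.180000)/(-0.974971 - 0.465832)
       = 0.474216
Iteration 2:
  f(1.090000) = -0.974971
  f(0.474216) = -0.316006
  x_3 = 0.474216 - (-0.316006)×(0.474216 - 1.090000)/(-0.316006 - (-0.974971))
       = 0.178918
Iteration 3:
  f(0.474216) = -0.316006
  f(0.178918) = 0.468974
  x_4 = 0.178918 - 0.468974×(0.178918 - 0.474216)/(0.468974 - (-0.316006))
       = 0.355339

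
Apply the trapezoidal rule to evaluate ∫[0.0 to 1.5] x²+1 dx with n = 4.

f(x) = x²+1
a = 0.0, b = 1.5, n = 4
h = (b - a)/n = 0.375000

Trapezoidal rule: (h/2)[f(x₀) + 2f(x₁) + 2f(x₂) + ... + f(xₙ)]

x_0 = 0.0000, f(x_0) = 1.000000, coefficient = 1
x_1 = 0.3750, f(x_1) = 1.140625, coefficient = 2
x_2 = 0.7500, f(x_2) = 1.562500, coefficient = 2
x_3 = 1.1250, f(x_3) = 2.265625, coefficient = 2
x_4 = 1.5000, f(x_4) = 3.250000, coefficient = 1

I ≈ (0.375000/2) × 14.187500 = 2.660156
Exact value: 2.625000
Error: 0.035156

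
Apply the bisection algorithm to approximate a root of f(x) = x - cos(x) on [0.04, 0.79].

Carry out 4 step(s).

f(x) = x - cos(x)
Initial interval: [0.04, 0.79]

Iteration 1:
  c_1 = (0.040000 + 0.790000)/2 = 0.415000
  f(c_1) = f(0.415000) = -0.500116
  f(a) × f(c) ≥ 0, new interval: [0.415000, 0.790000]
Iteration 2:
  c_2 = (0.415000 + 0.790000)/2 = 0.602500
  f(c_2) = f(0.602500) = -0.221421
  f(a) × f(c) ≥ 0, new interval: [0.602500, 0.790000]
Iteration 3:
  c_3 = (0.602500 + 0.790000)/2 = 0.696250
  f(c_3) = f(0.696250) = -0.071003
  f(a) × f(c) ≥ 0, new interval: [0.696250, 0.790000]
Iteration 4:
  c_4 = (0.696250 + 0.790000)/2 = 0.743125
  f(c_4) = f(0.743125) = 0.006767
  f(a) × f(c) < 0, new interval: [0.696250, 0.743125]

After 4 iteration(s), the approximation is c_4 = 0.743125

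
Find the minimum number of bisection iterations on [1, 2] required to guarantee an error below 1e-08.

We need (b-a)/2^n ≤ 1e-08
(2 - 1)/2^n ≤ 1e-08
1/2^n ≤ 1e-08
2^n ≥ 100000000
n ≥ log₂(100000000) = 26.58
n ≥ 27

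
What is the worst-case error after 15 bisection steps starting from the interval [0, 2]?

Bisection error bound: |error| ≤ (b-a)/2^n
|error| ≤ (2 - 0)/2^15 = 2/2^15
|error| ≤ 0.0000610352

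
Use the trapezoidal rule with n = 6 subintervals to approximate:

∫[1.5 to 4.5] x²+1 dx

f(x) = x²+1
a = 1.5, b = 4.5, n = 6
h = (b - a)/n = 0.500000

Trapezoidal rule: (h/2)[f(x₀) + 2f(x₁) + 2f(x₂) + ... + f(xₙ)]

x_0 = 1.5000, f(x_0) = 3.250000, coefficient = 1
x_1 = 2.0000, f(x_1) = 5.000000, coefficient = 2
x_2 = 2.5000, f(x_2) = 7.250000, coefficient = 2
x_3 = 3.0000, f(x_3) = 10.000000, coefficient = 2
x_4 = 3.5000, f(x_4) = 13.250000, coefficient = 2
x_5 = 4.0000, f(x_5) = 17.000000, coefficient = 2
x_6 = 4.5000, f(x_6) = 21.250000, coefficient = 1

I ≈ (0.500000/2) × 129.500000 = 32.375000
Exact value: 32.250000
Error: 0.125000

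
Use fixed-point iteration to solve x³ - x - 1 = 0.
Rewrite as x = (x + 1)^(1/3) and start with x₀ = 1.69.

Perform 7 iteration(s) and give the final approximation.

Equation: x³ - x - 1 = 0
Fixed-point form: x = (x + 1)^(1/3)
x₀ = 1.69

x_1 = g(1.690000) = 1.390755
x_2 = g(1.390755) = 1.337145
x_3 = g(1.337145) = 1.327074
x_4 = g(1.327074) = 1.325165
x_5 = g(1.325165) = 1.324803
x_6 = g(1.324803) = 1.324734
x_7 = g(1.324734) = 1.324721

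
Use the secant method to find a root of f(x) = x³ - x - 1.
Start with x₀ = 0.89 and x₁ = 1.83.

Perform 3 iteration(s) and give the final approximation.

f(x) = x³ - x - 1
x₀ = 0.89, x₁ = 1.83

Secant formula: x_{n+1} = x_n - f(x_n)(x_n - x_{n-1})/(f(x_n) - f(x_{n-1}))

Iteration 1:
  f(0.890000) = -1.185031
  f(1.830000) = 3.298487
  x_2 = 1.830000 - 3.298487×(1.830000 - 0.890000)/(3.298487 - (-1.185031))
       = 1.138450
Iteration 2:
  f(1.830000) = 3.298487
  f(1.138450) = -0.662942
  x_3 = 1.138450 - (-0.662942)×(1.138450 - 1.830000)/(-0.662942 - 3.298487)
       = 1.254180
Iteration 3:
  f(1.138450) = -0.662942
  f(1.254180) = -0.281395
  x_4 = 1.254180 - (-0.281395)×(1.254180 - 1.138450)/(-0.281395 - (-0.662942))
       = 1.339533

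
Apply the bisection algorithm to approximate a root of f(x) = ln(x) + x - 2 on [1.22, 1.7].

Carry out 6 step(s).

f(x) = ln(x) + x - 2
Initial interval: [1.22, 1.7]

Iteration 1:
  c_1 = (1.220000 + 1.700000)/2 = 1.460000
  f(c_1) = f(1.460000) = -0.161564
  f(a) × f(c) ≥ 0, new interval: [1.460000, 1.700000]
Iteration 2:
  c_2 = (1.460000 + 1.700000)/2 = 1.580000
  f(c_2) = f(1.580000) = 0.037425
  f(a) × f(c) < 0, new interval: [1.460000, 1.580000]
Iteration 3:
  c_3 = (1.460000 + 1.580000)/2 = 1.520000
  f(c_3) = f(1.520000) = -0.061290
  f(a) × f(c) ≥ 0, new interval: [1.520000, 1.580000]
Iteration 4:
  c_4 = (1.520000 + 1.580000)/2 = 1.550000
  f(c_4) = f(1.550000) = -0.011745
  f(a) × f(c) ≥ 0, new interval: [1.550000, 1.580000]
Iteration 5:
  c_5 = (1.550000 + 1.580000)/2 = 1.565000
  f(c_5) = f(1.565000) = 0.012886
  f(a) × f(c) < 0, new interval: [1.550000, 1.565000]
Iteration 6:
  c_6 = (1.550000 + 1.565000)/2 = 1.557500
  f(c_6) = f(1.557500) = 0.000582
  f(a) × f(c) < 0, new interval: [1.550000, 1.557500]

After 6 iteration(s), the approximation is c_6 = 1.557500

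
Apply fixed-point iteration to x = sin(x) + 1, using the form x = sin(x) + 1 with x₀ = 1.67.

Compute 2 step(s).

Equation: x = sin(x) + 1
Fixed-point form: x = sin(x) + 1
x₀ = 1.67

x_1 = g(1.670000) = 1.995083
x_2 = g(1.995083) = 1.911332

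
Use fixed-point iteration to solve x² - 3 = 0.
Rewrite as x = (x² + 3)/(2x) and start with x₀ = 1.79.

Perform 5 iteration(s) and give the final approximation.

Equation: x² - 3 = 0
Fixed-point form: x = (x² + 3)/(2x)
x₀ = 1.79

x_1 = g(1.790000) = 1.732989
x_2 = g(1.732989) = 1.732051
x_3 = g(1.732051) = 1.732051
x_4 = g(1.732051) = 1.732051
x_5 = g(1.732051) = 1.732051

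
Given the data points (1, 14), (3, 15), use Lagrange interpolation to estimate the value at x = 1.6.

Lagrange interpolation formula:
P(x) = Σ yᵢ × Lᵢ(x)
where Lᵢ(x) = Π_{j≠i} (x - xⱼ)/(xᵢ - xⱼ)

L_0(1.6) = (1.6 - 3)/(1 - 3) = 0.700000
L_1(1.6) = (1.6 - 1)/(3 - 1) = 0.300000

P(1.6) = 14×L_0(1.6) + 15×L_1(1.6)
P(1.6) = 14.300000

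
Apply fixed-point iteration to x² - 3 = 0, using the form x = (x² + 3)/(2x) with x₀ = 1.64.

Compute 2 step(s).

Equation: x² - 3 = 0
Fixed-point form: x = (x² + 3)/(2x)
x₀ = 1.64

x_1 = g(1.640000) = 1.734634
x_2 = g(1.734634) = 1.732053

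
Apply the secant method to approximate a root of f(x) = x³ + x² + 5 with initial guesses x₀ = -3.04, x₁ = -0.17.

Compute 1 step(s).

f(x) = x³ + x² + 5
x₀ = -3.04, x₁ = -0.17

Secant formula: x_{n+1} = x_n - f(x_n)(x_n - x_{n-1})/(f(x_n) - f(x_{n-1}))

Iteration 1:
  f(-3.040000) = -13.852864
  f(-0.170000) = 5.023987
  x_2 = -0.170000 - 5.023987×(-0.170000 - (-3.040000))/(5.023987 - (-13.852864))
       = -0.933837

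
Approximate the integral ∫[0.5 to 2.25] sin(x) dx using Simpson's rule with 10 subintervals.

f(x) = sin(x)
a = 0.5, b = 2.25, n = 10
h = (b - a)/n = 0.175000

Simpson's rule: (h/3)[f(x₀) + 4f(x₁) + 2f(x₂) + ... + f(xₙ)]

x_0 = 0.5000, f(x_0) = 0.479426, coefficient = 1
x_1 = 0.6750, f(x_1) = 0.624897, coefficient = 4
x_2 = 0.8500, f(x_2) = 0.751280, coefficient = 2
x_3 = 1.0250, f(x_3) = 0.854714, coefficient = 4
x_4 = 1.2000, f(x_4) = 0.932039, coefficient = 2
x_5 = 1.3750, f(x_5) = 0.980893, coefficient = 4
x_6 = 1.5500, f(x_6) = 0.999784, coefficient = 2
x_7 = 1.7250, f(x_7) = 0.988134, coefficient = 4
x_8 = 1.9000, f(x_8) = 0.946300, coefficient = 2
x_9 = 2.0750, f(x_9) = 0.875559, coefficient = 4
x_10 = 2.2500, f(x_10) = 0.778073, coefficient = 1

I ≈ (0.175000/3) × 25.813098 = 1.505764
Exact value: 1.505756
Error: 0.000008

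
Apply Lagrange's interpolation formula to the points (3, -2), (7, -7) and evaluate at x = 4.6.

Lagrange interpolation formula:
P(x) = Σ yᵢ × Lᵢ(x)
where Lᵢ(x) = Π_{j≠i} (x - xⱼ)/(xᵢ - xⱼ)

L_0(4.6) = (4.6 - 7)/(3 - 7) = 0.600000
L_1(4.6) = (4.6 - 3)/(7 - 3) = 0.400000

P(4.6) = (-2)×L_0(4.6) + (-7)×L_1(4.6)
P(4.6) = -4.000000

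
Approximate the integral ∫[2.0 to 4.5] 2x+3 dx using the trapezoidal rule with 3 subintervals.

f(x) = 2x+3
a = 2.0, b = 4.5, n = 3
h = (b - a)/n = 0.833333

Trapezoidal rule: (h/2)[f(x₀) + 2f(x₁) + 2f(x₂) + ... + f(xₙ)]

x_0 = 2.0000, f(x_0) = 7.000000, coefficient = 1
x_1 = 2.8333, f(x_1) = 8.666667, coefficient = 2
x_2 = 3.6667, f(x_2) = 10.333333, coefficient = 2
x_3 = 4.5000, f(x_3) = 12.000000, coefficient = 1

I ≈ (0.833333/2) × 57.000000 = 23.750000
Exact value: 23.750000
Error: 0.000000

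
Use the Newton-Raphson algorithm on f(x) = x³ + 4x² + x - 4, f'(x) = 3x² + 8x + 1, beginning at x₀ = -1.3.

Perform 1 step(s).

f(x) = x³ + 4x² + x - 4
f'(x) = 3x² + 8x + 1
x₀ = -1.3

Newton-Raphson formula: x_{n+1} = x_n - f(x_n)/f'(x_n)

Iteration 1:
  f(-1.300000) = -0.737000
  f'(-1.300000) = -4.330000
  x_1 = -1.300000 - (-0.737000)/(-4.330000) = -1.470208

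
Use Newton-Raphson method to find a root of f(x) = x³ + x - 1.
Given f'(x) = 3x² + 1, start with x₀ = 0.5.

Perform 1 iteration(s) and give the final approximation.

f(x) = x³ + x - 1
f'(x) = 3x² + 1
x₀ = 0.5

Newton-Raphson formula: x_{n+1} = x_n - f(x_n)/f'(x_n)

Iteration 1:
  f(0.500000) = -0.375000
  f'(0.500000) = 1.750000
  x_1 = 0.500000 - (-0.375000)/1.750000 = 0.714286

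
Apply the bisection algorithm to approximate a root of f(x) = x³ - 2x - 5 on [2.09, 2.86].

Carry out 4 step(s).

f(x) = x³ - 2x - 5
Initial interval: [2.09, 2.86]

Iteration 1:
  c_1 = (2.090000 + 2.860000)/2 = 2.475000
  f(c_1) = f(2.475000) = 5.210922
  f(a) × f(c) < 0, new interval: [2.090000, 2.475000]
Iteration 2:
  c_2 = (2.090000 + 2.475000)/2 = 2.282500
  f(c_2) = f(2.282500) = 2.326383
  f(a) × f(c) < 0, new interval: [2.090000, 2.282500]
Iteration 3:
  c_3 = (2.090000 + 2.282500)/2 = 2.186250
  f(c_3) = f(2.186250) = 1.077095
  f(a) × f(c) < 0, new interval: [2.090000, 2.186250]
Iteration 4:
  c_4 = (2.090000 + 2.186250)/2 = 2.138125
  f(c_4) = f(2.138125) = 0.498356
  f(a) × f(c) < 0, new interval: [2.090000, 2.138125]

After 4 iteration(s), the approximation is c_4 = 2.138125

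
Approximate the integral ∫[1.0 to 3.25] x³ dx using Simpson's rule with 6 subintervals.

f(x) = x³
a = 1.0, b = 3.25, n = 6
h = (b - a)/n = 0.375000

Simpson's rule: (h/3)[f(x₀) + 4f(x₁) + 2f(x₂) + ... + f(xₙ)]

x_0 = 1.0000, f(x_0) = 1.000000, coefficient = 1
x_1 = 1.3750, f(x_1) = 2.599609, coefficient = 4
x_2 = 1.7500, f(x_2) = 5.359375, coefficient = 2
x_3 = 2.1250, f(x_3) = 9.595703, coefficient = 4
x_4 = 2.5000, f(x_4) = 15.625000, coefficient = 2
x_5 = 2.8750, f(x_5) = 23.763672, coefficient = 4
x_6 = 3.2500, f(x_6) = 34.328125, coefficient = 1

I ≈ (0.375000/3) × 221.132812 = 27.641602
Exact value: 27.641602
Error: 0.000000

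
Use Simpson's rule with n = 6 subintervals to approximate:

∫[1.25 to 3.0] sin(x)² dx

f(x) = sin(x)²
a = 1.25, b = 3.0, n = 6
h = (b - a)/n = 0.291667

Simpson's rule: (h/3)[f(x₀) + 4f(x₁) + 2f(x₂) + ... + f(xₙ)]

x_0 = 1.2500, f(x_0) = 0.900572, coefficient = 1
x_1 = 1.5417, f(x_1) = 0.999152, coefficient = 4
x_2 = 1.8333, f(x_2) = 0.932643, coefficient = 2
x_3 = 2.1250, f(x_3) = 0.723044, coefficient = 4
x_4 = 2.4167, f(x_4) = 0.439675, coefficient = 2
x_5 = 2.7083, f(x_5) = 0.176258, coefficient = 4
x_6 = 3.0000, f(x_6) = 0.019915, coefficient = 1

I ≈ (0.291667/3) × 11.258939 = 1.094619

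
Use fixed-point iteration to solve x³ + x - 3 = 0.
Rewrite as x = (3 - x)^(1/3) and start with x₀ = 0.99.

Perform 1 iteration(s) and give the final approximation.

Equation: x³ + x - 3 = 0
Fixed-point form: x = (3 - x)^(1/3)
x₀ = 0.99

x_1 = g(0.990000) = 1.262017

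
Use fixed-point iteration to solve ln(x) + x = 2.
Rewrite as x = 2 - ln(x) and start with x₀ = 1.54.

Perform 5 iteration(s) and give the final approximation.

Equation: ln(x) + x = 2
Fixed-point form: x = 2 - ln(x)
x₀ = 1.54

x_1 = g(1.540000) = 1.568218
x_2 = g(1.568218) = 1.550060
x_3 = g(1.550060) = 1.561706
x_4 = g(1.561706) = 1.554221
x_5 = g(1.554221) = 1.559025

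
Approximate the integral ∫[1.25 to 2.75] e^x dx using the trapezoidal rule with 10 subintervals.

f(x) = e^x
a = 1.25, b = 2.75, n = 10
h = (b - a)/n = 0.150000

Trapezoidal rule: (h/2)[f(x₀) + 2f(x₁) + 2f(x₂) + ... + f(xₙ)]

x_0 = 1.2500, f(x_0) = 3.490343, coefficient = 1
x_1 = 1.4000, f(x_1) = 4.055200, coefficient = 2
x_2 = 1.5500, f(x_2) = 4.711470, coefficient = 2
x_3 = 1.7000, f(x_3) = 5.473947, coefficient = 2
x_4 = 1.8500, f(x_4) = 6.359820, coefficient = 2
x_5 = 2.0000, f(x_5) = 7.389056, coefficient = 2
x_6 = 2.1500, f(x_6) = 8.584858, coefficient = 2
x_7 = 2.3000, f(x_7) = 9.974182, coefficient = 2
x_8 = 2.4500, f(x_8) = 11.588347, coefficient = 2
x_9 = 2.6000, f(x_9) = 13.463738, coefficient = 2
x_10 = 2.7500, f(x_10) = 15.642632, coefficient = 1

I ≈ (0.150000/2) × 162.334212 = 12.175066
Exact value: 12.152289
Error: 0.022777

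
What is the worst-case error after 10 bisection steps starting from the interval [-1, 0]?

Bisection error bound: |error| ≤ (b-a)/2^n
|error| ≤ (0 - (-1))/2^10 = 1/2^10
|error| ≤ 0.0009765625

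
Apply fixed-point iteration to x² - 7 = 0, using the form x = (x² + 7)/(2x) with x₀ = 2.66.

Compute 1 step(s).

Equation: x² - 7 = 0
Fixed-point form: x = (x² + 7)/(2x)
x₀ = 2.66

x_1 = g(2.660000) = 2.645789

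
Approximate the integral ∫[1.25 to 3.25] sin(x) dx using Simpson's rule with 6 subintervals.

f(x) = sin(x)
a = 1.25, b = 3.25, n = 6
h = (b - a)/n = 0.333333

Simpson's rule: (h/3)[f(x₀) + 4f(x₁) + 2f(x₂) + ... + f(xₙ)]

x_0 = 1.2500, f(x_0) = 0.948985, coefficient = 1
x_1 = 1.5833, f(x_1) = 0.999921, coefficient = 4
x_2 = 1.9167, f(x_2) = 0.940781, coefficient = 2
x_3 = 2.2500, f(x_3) = 0.778073, coefficient = 4
x_4 = 2.5833, f(x_4) = 0.529711, coefficient = 2
x_5 = 2.9167, f(x_5) = 0.223034, coefficient = 4
x_6 = 3.2500, f(x_6) = -0.108195, coefficient = 1

I ≈ (0.333333/3) × 11.785887 = 1.309543
Exact value: 1.309452
Error: 0.000091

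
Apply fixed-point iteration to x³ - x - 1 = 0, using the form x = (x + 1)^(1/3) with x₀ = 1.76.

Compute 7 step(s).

Equation: x³ - x - 1 = 0
Fixed-point form: x = (x + 1)^(1/3)
x₀ = 1.76

x_1 = g(1.760000) = 1.402716
x_2 = g(1.402716) = 1.339371
x_3 = g(1.339371) = 1.327495
x_4 = g(1.327495) = 1.325245
x_5 = g(1.325245) = 1.324818
x_6 = g(1.324818) = 1.324737
x_7 = g(1.324737) = 1.324722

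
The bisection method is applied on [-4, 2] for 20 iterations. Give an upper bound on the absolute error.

Bisection error bound: |error| ≤ (b-a)/2^n
|error| ≤ (2 - (-4))/2^20 = 6/2^20
|error| ≤ 0.0000057220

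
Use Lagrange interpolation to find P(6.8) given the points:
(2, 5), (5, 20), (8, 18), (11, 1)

Lagrange interpolation formula:
P(x) = Σ yᵢ × Lᵢ(x)
where Lᵢ(x) = Π_{j≠i} (x - xⱼ)/(xᵢ - xⱼ)

L_0(6.8) = (6.8 - 5)/(2 - 5) × (6.8 - 8)/(2 - 8) × (6.8 - 11)/(2 - 11) = -0.056000
L_1(6.8) = (6.8 - 2)/(5 - 2) × (6.8 - 8)/(5 - 8) × (6.8 - 11)/(5 - 11) = 0.448000
L_2(6.8) = (6.8 - 2)/(8 - 2) × (6.8 - 5)/(8 - 5) × (6.8 - 11)/(8 - 11) = 0.672000
L_3(6.8) = (6.8 - 2)/(11 - 2) × (6.8 - 5)/(11 - 5) × (6.8 - 8)/(11 - 8) = -0.064000

P(6.8) = 5×L_0(6.8) + 20×L_1(6.8) + 18×L_2(6.8) + 1×L_3(6.8)
P(6.8) = 20.712000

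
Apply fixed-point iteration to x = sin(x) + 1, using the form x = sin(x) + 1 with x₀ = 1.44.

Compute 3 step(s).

Equation: x = sin(x) + 1
Fixed-point form: x = sin(x) + 1
x₀ = 1.44

x_1 = g(1.440000) = 1.991458
x_2 = g(1.991458) = 1.912819
x_3 = g(1.912819) = 1.942078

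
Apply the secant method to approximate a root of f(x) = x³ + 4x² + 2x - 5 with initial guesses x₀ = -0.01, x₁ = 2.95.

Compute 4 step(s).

f(x) = x³ + 4x² + 2x - 5
x₀ = -0.01, x₁ = 2.95

Secant formula: x_{n+1} = x_n - f(x_n)(x_n - x_{n-1})/(f(x_n) - f(x_{n-1}))

Iteration 1:
  f(-0.010000) = -5.019601
  f(2.950000) = 61.382375
  x_2 = 2.950000 - 61.382375×(2.950000 - (-0.010000))/(61.382375 - (-5.019601))
       = 0.213759
Iteration 2:
  f(2.950000) = 61.382375
  f(0.213759) = -4.379944
  x_3 = 0.213759 - (-4.379944)×(0.213759 - 2.950000)/(-4.379944 - 61.382375)
       = 0.396000
Iteration 3:
  f(0.213759) = -4.379944
  f(0.396000) = -3.518639
  x_4 = 0.396000 - (-3.518639)×(0.396000 - 0.213759)/(-3.518639 - (-4.379944))
       = 1.140498
Iteration 4:
  f(0.396000) = -3.518639
  f(1.140498) = 3.967420
  x_5 = 1.140498 - 3.967420×(1.140498 - 0.396000)/(3.967420 - (-3.518639))
       = 0.745933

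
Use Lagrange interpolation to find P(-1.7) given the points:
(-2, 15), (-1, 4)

Lagrange interpolation formula:
P(x) = Σ yᵢ × Lᵢ(x)
where Lᵢ(x) = Π_{j≠i} (x - xⱼ)/(xᵢ - xⱼ)

L_0(-1.7) = (-1.7 - (-1))/(-2 - (-1)) = 0.700000
L_1(-1.7) = (-1.7 - (-2))/(-1 - (-2)) = 0.300000

P(-1.7) = 15×L_0(-1.7) + 4×L_1(-1.7)
P(-1.7) = 11.700000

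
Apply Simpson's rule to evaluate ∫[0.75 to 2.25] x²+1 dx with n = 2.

f(x) = x²+1
a = 0.75, b = 2.25, n = 2
h = (b - a)/n = 0.750000

Simpson's rule: (h/3)[f(x₀) + 4f(x₁) + 2f(x₂) + ... + f(xₙ)]

x_0 = 0.7500, f(x_0) = 1.562500, coefficient = 1
x_1 = 1.5000, f(x_1) = 3.250000, coefficient = 4
x_2 = 2.2500, f(x_2) = 6.062500, coefficient = 1

I ≈ (0.750000/3) × 20.625000 = 5.156250
Exact value: 5.156250
Error: 0.000000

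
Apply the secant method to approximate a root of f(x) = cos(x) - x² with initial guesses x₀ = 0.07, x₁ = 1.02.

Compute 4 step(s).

f(x) = cos(x) - x²
x₀ = 0.07, x₁ = 1.02

Secant formula: x_{n+1} = x_n - f(x_n)(x_n - x_{n-1})/(f(x_n) - f(x_{n-1}))

Iteration 1:
  f(0.070000) = 0.992651
  f(1.020000) = -0.517034
  x_2 = 1.020000 - (-0.517034)×(1.020000 - 0.070000)/(-0.517034 - 0.992651)
       = 0.694646
Iteration 2:
  f(1.020000) = -0.517034
  f(0.694646) = 0.285748
  x_3 = 0.694646 - 0.285748×(0.694646 - 1.020000)/(0.285748 - (-0.517034))
       = 0.810455
Iteration 3:
  f(0.694646) = 0.285748
  f(0.810455) = 0.032332
  x_4 = 0.810455 - 0.032332×(0.810455 - 0.694646)/(0.032332 - 0.285748)
       = 0.825230
Iteration 4:
  f(0.810455) = 0.032332
  f(0.825230) = -0.002617
  x_5 = 0.825230 - (-0.002617)×(0.825230 - 0.810455)/(-0.002617 - 0.032332)
       = 0.824124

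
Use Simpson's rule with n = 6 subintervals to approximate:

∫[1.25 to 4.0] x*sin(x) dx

f(x) = x*sin(x)
a = 1.25, b = 4.0, n = 6
h = (b - a)/n = 0.458333

Simpson's rule: (h/3)[f(x₀) + 4f(x₁) + 2f(x₂) + ... + f(xₙ)]

x_0 = 1.2500, f(x_0) = 1.186231, coefficient = 1
x_1 = 1.7083, f(x_1) = 1.692201, coefficient = 4
x_2 = 2.1667, f(x_2) = 1.793264, coefficient = 2
x_3 = 2.6250, f(x_3) = 1.296541, coefficient = 4
x_4 = 3.0833, f(x_4) = 0.179531, coefficient = 2
x_5 = 3.5417, f(x_5) = -1.379431, coefficient = 4
x_6 = 4.0000, f(x_6) = -3.027210, coefficient = 1

I ≈ (0.458333/3) × 8.541853 = 1.305005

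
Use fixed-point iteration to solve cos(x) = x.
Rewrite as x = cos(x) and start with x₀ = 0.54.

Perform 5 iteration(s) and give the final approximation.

Equation: cos(x) = x
Fixed-point form: x = cos(x)
x₀ = 0.54

x_1 = g(0.540000) = 0.857709
x_2 = g(0.857709) = 0.654172
x_3 = g(0.654172) = 0.793552
x_4 = g(0.793552) = 0.701318
x_5 = g(0.701318) = 0.763993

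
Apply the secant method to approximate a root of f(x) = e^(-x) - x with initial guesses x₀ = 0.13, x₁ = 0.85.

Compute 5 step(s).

f(x) = e^(-x) - x
x₀ = 0.13, x₁ = 0.85

Secant formula: x_{n+1} = x_n - f(x_n)(x_n - x_{n-1})/(f(x_n) - f(x_{n-1}))

Iteration 1:
  f(0.130000) = 0.748095
  f(0.850000) = -0.422585
  x_2 = 0.850000 - (-0.422585)×(0.850000 - 0.130000)/(-0.422585 - 0.748095)
       = 0.590099
Iteration 2:
  f(0.850000) = -0.422585
  f(0.590099) = -0.035826
  x_3 = 0.590099 - (-0.035826)×(0.590099 - 0.850000)/(-0.035826 - (-0.422585))
       = 0.566024
Iteration 3:
  f(0.590099) = -0.035826
  f(0.566024) = 0.001755
  x_4 = 0.566024 - 0.001755×(0.566024 - 0.590099)/(0.001755 - (-0.035826))
       = 0.567148
Iteration 4:
  f(0.566024) = 0.001755
  f(0.567148) = -0.000007
  x_5 = 0.567148 - (-0.000007)×(0.567148 - 0.566024)/(-0.000007 - 0.001755)
       = 0.567143
Iteration 5:
  f(0.567148) = -0.000007
  f(0.567143) = 0.000000
  x_6 = 0.567143 - 0.000000×(0.567143 - 0.567148)/(0.000000 - (-0.000007))
       = 0.567143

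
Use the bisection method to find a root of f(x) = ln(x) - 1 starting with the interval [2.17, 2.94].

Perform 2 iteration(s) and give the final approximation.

f(x) = ln(x) - 1
Initial interval: [2.17, 2.94]

Iteration 1:
  c_1 = (2.170000 + 2.940000)/2 = 2.555000
  f(c_1) = f(2.555000) = -0.061948
  f(a) × f(c) ≥ 0, new interval: [2.555000, 2.940000]
Iteration 2:
  c_2 = (2.555000 + 2.940000)/2 = 2.747500
  f(c_2) = f(2.747500) = 0.010691
  f(a) × f(c) < 0, new interval: [2.555000, 2.747500]

After 2 iteration(s), the approximation is c_2 = 2.747500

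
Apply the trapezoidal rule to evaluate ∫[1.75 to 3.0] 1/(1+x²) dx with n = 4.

f(x) = 1/(1+x²)
a = 1.75, b = 3.0, n = 4
h = (b - a)/n = 0.312500

Trapezoidal rule: (h/2)[f(x₀) + 2f(x₁) + 2f(x₂) + ... + f(xₙ)]

x_0 = 1.7500, f(x_0) = 0.246154, coefficient = 1
x_1 = 2.0625, f(x_1) = 0.190335, coefficient = 2
x_2 = 2.3750, f(x_2) = 0.150588, coefficient = 2
x_3 = 2.6875, f(x_3) = 0.121615, coefficient = 2
x_4 = 3.0000, f(x_4) = 0.100000, coefficient = 1

I ≈ (0.312500/2) × 1.271230 = 0.198630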